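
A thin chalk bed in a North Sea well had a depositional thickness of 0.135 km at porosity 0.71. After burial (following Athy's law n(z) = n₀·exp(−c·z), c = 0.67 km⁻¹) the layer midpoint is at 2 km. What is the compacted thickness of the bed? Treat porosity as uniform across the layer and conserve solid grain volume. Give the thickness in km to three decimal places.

Porosity at 2 km: n = 0.71·exp(−0.67×2) = 0.1859
Solid-volume conservation: h(1−n) = h₀(1−n₀) ⇒ h = h₀·(1−n₀)/(1−n)
h = 0.135 × (1 − 0.71)/(1 − 0.1859) = 0.135 × 0.3562 = 0.0481 km

0.048 km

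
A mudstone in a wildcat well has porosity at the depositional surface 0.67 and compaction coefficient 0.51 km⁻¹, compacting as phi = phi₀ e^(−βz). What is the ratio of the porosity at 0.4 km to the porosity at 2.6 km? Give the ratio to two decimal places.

phi(z₁)/phi(z₂) = e^(−β·z₁)/e^(−β·z₂) = e^{β(z₂−z₁)}
= exp(0.51 × 2.2) = exp(1.122) = 3.0710

3.07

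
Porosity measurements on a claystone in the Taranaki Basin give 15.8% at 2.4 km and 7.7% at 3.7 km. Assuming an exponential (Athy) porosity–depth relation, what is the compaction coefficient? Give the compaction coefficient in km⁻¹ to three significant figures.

Athy: phi(d) = phi₀ e^(−kd) ⇒ phi₁/phi₂ = e^{k(d₂−d₁)} ⇒ k = ln(phi₁/phi₂)/(d₂−d₁)
k = ln(0.158/0.077) / (3.7 − 2.4) = ln(2.052) / 1.3 = 0.7188 / 1.3 = 0.5529 km⁻¹

0.553 km⁻¹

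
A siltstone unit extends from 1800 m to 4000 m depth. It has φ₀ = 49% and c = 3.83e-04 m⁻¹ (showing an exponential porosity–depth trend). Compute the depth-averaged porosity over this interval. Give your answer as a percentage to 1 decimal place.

16.6%

Working in km (1 km = 1000 m; c in km⁻¹ = c in m⁻¹ × 1000):
⟨φ⟩ = (1/(Z₂−Z₁)) ∫ φ₀ e^(−cZ) dZ = φ₀·(e^(−c·Z₁) − e^(−c·Z₂)) / (c·(Z₂−Z₁))
e^(−0.383×1.8) = 0.5019; e^(−0.383×4) = 0.2161
⟨φ⟩ = 0.49 × (0.5019 − 0.2161) / (0.383 × 2.2) = 0.49 × 0.3392 = 0.1662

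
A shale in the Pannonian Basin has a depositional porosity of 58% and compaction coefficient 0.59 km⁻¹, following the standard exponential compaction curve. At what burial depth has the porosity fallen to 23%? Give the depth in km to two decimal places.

1.57 km

Invert Athy's law: z = ln(phi₀/phi) / β
z = ln(0.58/0.23) / 0.59 = ln(2.522) / 0.59 = 0.9249 / 0.59 = 1.568 km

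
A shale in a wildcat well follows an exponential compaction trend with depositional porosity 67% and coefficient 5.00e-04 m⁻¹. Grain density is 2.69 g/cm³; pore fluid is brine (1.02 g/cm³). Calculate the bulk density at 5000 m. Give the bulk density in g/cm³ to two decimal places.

Working in km (1 km = 1000 m; k in km⁻¹ = k in m⁻¹ × 1000):
Porosity at depth: n = 0.67·exp(−0.5×5) = 0.67×0.0821 = 0.0550
Bulk density: ρ_b = (1−n)ρ_g + n·ρ_f = 0.9450×2.69 + 0.0550×1.02
       = 2.542 + 0.056 = 2.598 g/cm³

2.60 g/cm³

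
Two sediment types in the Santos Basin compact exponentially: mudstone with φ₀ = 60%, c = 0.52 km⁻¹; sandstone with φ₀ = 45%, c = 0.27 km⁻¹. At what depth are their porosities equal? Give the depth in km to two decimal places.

1.15 km

Set φ₀ₐ e^(−cₐz) = φ₀ᵦ e^(−cᵦz) ⇒ ln(φ₀ₐ/φ₀ᵦ) = (cₐ − cᵦ)·z
z = ln(0.6/0.45) / (0.52 − 0.27) = 0.2877 / 0.25 = 1.151 km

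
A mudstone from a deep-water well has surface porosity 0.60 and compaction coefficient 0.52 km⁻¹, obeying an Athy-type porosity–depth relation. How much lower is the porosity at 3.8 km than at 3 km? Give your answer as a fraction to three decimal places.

0.043

phi(3) = 0.6·e^(−0.52×3) = 0.1261
phi(3.8) = 0.6·e^(−0.52×3.8) = 0.0832
Δphi = 0.1261 − 0.0832 = 0.0429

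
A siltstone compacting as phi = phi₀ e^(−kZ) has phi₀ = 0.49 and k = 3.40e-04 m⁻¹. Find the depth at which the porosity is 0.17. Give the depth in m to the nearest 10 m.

Working in km (1 km = 1000 m; k in km⁻¹ = k in m⁻¹ × 1000):
Invert Athy's law: Z = ln(phi₀/phi) / k
Z = ln(0.49/0.17) / 0.34 = ln(2.882) / 0.34 = 1.0586 / 0.34 = 3.114 km

3110 m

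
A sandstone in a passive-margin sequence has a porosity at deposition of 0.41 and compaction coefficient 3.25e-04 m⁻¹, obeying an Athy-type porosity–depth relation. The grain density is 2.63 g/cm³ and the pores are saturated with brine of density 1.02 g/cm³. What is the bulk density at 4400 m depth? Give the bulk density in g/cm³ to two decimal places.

Working in km (1 km = 1000 m; β in km⁻¹ = β in m⁻¹ × 1000):
Porosity at depth: n = 0.41·exp(−0.325×4.4) = 0.41×0.2393 = 0.0981
Bulk density: ρ_b = (1−n)ρ_g + n·ρ_f = 0.9019×2.63 + 0.0981×1.02
       = 2.372 + 0.100 = 2.472 g/cm³

2.47 g/cm³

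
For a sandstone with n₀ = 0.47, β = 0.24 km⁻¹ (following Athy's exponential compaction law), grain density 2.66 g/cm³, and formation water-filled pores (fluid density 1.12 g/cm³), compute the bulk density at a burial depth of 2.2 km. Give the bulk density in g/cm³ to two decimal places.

Porosity at depth: n = 0.47·exp(−0.24×2.2) = 0.47×0.5898 = 0.2772
Bulk density: ρ_b = (1−n)ρ_g + n·ρ_f = 0.7228×2.66 + 0.2772×1.12
       = 1.923 + 0.310 = 2.233 g/cm³

2.23 g/cm³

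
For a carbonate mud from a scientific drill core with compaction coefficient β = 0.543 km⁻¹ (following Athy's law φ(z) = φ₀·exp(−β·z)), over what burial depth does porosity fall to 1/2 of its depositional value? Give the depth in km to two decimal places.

φ/φ₀ = 1/2 ⇒ exp(−β·z) = 1/2 ⇒ z = ln(2) / β
z = 0.6931 / 0.543 = 1.277 km

1.28 km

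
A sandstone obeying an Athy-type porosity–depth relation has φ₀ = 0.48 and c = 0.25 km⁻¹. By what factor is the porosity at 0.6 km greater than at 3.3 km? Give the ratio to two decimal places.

φ(z₁)/φ(z₂) = e^(−c·z₁)/e^(−c·z₂) = e^{c(z₂−z₁)}
= exp(0.25 × 2.7) = exp(0.675) = 1.9640

1.96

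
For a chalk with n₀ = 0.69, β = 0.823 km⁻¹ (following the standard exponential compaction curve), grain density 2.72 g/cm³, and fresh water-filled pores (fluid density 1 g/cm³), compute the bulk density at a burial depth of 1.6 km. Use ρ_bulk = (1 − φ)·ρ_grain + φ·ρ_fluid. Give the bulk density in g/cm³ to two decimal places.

2.40 g/cm³

Porosity at depth: n = 0.69·exp(−0.823×1.6) = 0.69×0.2680 = 0.1849
Bulk density: ρ_b = (1−n)ρ_g + n·ρ_f = 0.8151×2.72 + 0.1849×1
       = 2.217 + 0.185 = 2.402 g/cm³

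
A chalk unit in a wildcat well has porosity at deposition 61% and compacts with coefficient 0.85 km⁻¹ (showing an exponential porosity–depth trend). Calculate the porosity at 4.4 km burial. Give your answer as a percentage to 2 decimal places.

phi = phi₀·exp(−k·z) = 0.61 × exp(−0.85 × 4.4) = 0.61 × exp(−3.74)
  = 0.61 × 0.0238 = 0.0145

1.45%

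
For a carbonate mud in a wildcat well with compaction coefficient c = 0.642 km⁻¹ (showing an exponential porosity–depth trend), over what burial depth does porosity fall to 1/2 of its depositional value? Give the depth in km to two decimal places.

1.08 km

phi/phi₀ = 1/2 ⇒ exp(−c·z) = 1/2 ⇒ z = ln(2) / c
z = 0.6931 / 0.642 = 1.080 km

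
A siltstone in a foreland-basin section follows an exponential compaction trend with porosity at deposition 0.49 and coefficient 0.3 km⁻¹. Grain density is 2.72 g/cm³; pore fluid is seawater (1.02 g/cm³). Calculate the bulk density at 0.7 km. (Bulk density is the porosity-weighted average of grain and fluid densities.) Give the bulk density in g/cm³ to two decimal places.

2.04 g/cm³

Porosity at depth: n = 0.49·exp(−0.3×0.7) = 0.49×0.8106 = 0.3972
Bulk density: ρ_b = (1−n)ρ_g + n·ρ_f = 0.6028×2.72 + 0.3972×1.02
       = 1.640 + 0.405 = 2.045 g/cm³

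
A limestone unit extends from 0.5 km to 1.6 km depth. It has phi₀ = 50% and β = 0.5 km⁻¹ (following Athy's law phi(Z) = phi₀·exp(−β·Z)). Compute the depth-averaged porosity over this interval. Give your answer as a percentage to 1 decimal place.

30.0%

⟨phi⟩ = (1/(Z₂−Z₁)) ∫ phi₀ e^(−βZ) dZ = phi₀·(e^(−β·Z₁) − e^(−β·Z₂)) / (β·(Z₂−Z₁))
e^(−0.5×0.5) = 0.7788; e^(−0.5×1.6) = 0.4493
⟨phi⟩ = 0.5 × (0.7788 − 0.4493) / (0.5 × 1.1) = 0.5 × 0.5990 = 0.2995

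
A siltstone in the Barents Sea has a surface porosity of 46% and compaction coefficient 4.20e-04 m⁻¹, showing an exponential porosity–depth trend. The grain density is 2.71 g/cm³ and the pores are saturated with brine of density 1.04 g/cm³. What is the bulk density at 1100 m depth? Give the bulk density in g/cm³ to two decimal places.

Working in km (1 km = 1000 m; k in km⁻¹ = k in m⁻¹ × 1000):
Porosity at depth: φ = 0.46·exp(−0.42×1.1) = 0.46×0.6300 = 0.2898
Bulk density: ρ_b = (1−φ)ρ_g + φ·ρ_f = 0.7102×2.71 + 0.2898×1.04
       = 1.925 + 0.301 = 2.226 g/cm³

2.23 g/cm³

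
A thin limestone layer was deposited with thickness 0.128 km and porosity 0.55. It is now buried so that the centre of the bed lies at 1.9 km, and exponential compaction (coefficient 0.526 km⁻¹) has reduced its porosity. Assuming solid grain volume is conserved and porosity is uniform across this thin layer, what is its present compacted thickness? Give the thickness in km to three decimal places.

0.072 km

Porosity at 1.9 km: φ = 0.55·exp(−0.526×1.9) = 0.2025
Solid-volume conservation: h(1−φ) = h₀(1−φ₀) ⇒ h = h₀·(1−φ₀)/(1−φ)
h = 0.128 × (1 − 0.55)/(1 − 0.2025) = 0.128 × 0.5642 = 0.0722 km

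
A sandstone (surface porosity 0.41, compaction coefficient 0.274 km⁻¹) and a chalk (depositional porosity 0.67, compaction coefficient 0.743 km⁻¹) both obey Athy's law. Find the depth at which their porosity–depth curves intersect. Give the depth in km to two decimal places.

1.05 km

Set φ₀ₐ e^(−βₐd) = φ₀ᵦ e^(−βᵦd) ⇒ ln(φ₀ₐ/φ₀ᵦ) = (βₐ − βᵦ)·d
d = ln(0.41/0.67) / (0.274 − 0.743) = -0.4911 / -0.469 = 1.047 km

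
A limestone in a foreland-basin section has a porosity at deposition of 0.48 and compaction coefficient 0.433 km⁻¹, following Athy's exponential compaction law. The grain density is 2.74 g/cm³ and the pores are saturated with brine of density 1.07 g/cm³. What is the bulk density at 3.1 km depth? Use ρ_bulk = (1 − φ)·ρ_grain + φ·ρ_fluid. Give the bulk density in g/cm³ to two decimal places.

Porosity at depth: φ = 0.48·exp(−0.433×3.1) = 0.48×0.2612 = 0.1254
Bulk density: ρ_b = (1−φ)ρ_g + φ·ρ_f = 0.8746×2.74 + 0.1254×1.07
       = 2.396 + 0.134 = 2.531 g/cm³

2.53 g/cm³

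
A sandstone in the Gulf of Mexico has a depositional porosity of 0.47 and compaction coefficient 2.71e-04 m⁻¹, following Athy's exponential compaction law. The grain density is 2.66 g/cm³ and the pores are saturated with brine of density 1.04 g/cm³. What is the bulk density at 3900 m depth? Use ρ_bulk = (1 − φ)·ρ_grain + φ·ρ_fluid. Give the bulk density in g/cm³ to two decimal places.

Working in km (1 km = 1000 m; c in km⁻¹ = c in m⁻¹ × 1000):
Porosity at depth: n = 0.47·exp(−0.271×3.9) = 0.47×0.3475 = 0.1633
Bulk density: ρ_b = (1−n)ρ_g + n·ρ_f = 0.8367×2.66 + 0.1633×1.04
       = 2.226 + 0.170 = 2.395 g/cm³

2.40 g/cm³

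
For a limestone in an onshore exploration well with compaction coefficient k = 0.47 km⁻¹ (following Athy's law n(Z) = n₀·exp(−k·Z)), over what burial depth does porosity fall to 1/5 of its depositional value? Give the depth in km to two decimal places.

n/n₀ = 1/5 ⇒ exp(−k·Z) = 1/5 ⇒ Z = ln(5) / k
Z = 1.6094 / 0.47 = 3.424 km

3.42 km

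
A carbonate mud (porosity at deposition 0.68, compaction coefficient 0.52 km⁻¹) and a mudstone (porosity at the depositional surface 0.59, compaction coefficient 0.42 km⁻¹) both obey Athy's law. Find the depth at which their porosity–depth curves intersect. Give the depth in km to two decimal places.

Set φ₀ₐ e^(−kₐd) = φ₀ᵦ e^(−kᵦd) ⇒ ln(φ₀ₐ/φ₀ᵦ) = (kₐ − kᵦ)·d
d = ln(0.68/0.59) / (0.52 − 0.42) = 0.1420 / 0.1 = 1.420 km

1.42 km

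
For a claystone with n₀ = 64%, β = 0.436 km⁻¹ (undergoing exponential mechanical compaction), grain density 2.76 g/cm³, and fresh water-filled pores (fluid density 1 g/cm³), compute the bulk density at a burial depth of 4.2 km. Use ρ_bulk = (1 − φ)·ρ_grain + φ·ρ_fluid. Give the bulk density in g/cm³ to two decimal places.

Porosity at depth: n = 0.64·exp(−0.436×4.2) = 0.64×0.1602 = 0.1025
Bulk density: ρ_b = (1−n)ρ_g + n·ρ_f = 0.8975×2.76 + 0.1025×1
       = 2.477 + 0.103 = 2.580 g/cm³

2.58 g/cm³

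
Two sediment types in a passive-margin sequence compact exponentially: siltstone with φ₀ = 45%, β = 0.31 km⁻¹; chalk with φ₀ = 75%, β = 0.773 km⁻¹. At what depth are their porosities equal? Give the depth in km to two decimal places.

1.10 km

Set φ₀ₐ e^(−βₐz) = φ₀ᵦ e^(−βᵦz) ⇒ ln(φ₀ₐ/φ₀ᵦ) = (βₐ − βᵦ)·z
z = ln(0.45/0.75) / (0.31 − 0.773) = -0.5108 / -0.463 = 1.103 km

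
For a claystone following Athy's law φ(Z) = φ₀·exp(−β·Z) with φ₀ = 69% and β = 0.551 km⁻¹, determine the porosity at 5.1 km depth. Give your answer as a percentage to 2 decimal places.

φ = φ₀·exp(−β·Z) = 0.69 × exp(−0.551 × 5.1) = 0.69 × exp(−2.81)
  = 0.69 × 0.0602 = 0.0415

4.15%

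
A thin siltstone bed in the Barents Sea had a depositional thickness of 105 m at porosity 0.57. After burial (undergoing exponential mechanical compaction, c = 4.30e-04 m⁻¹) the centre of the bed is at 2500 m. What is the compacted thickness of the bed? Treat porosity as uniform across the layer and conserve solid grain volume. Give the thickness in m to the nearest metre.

Working in km (1 km = 1000 m; c in km⁻¹ = c in m⁻¹ × 1000):
Porosity at 2.5 km: phi = 0.57·exp(−0.43×2.5) = 0.1945
Solid-volume conservation: h(1−phi) = h₀(1−phi₀) ⇒ h = h₀·(1−phi₀)/(1−phi)
h = 0.105 × (1 − 0.57)/(1 − 0.1945) = 0.105 × 0.5339 = 0.0561 km

56 m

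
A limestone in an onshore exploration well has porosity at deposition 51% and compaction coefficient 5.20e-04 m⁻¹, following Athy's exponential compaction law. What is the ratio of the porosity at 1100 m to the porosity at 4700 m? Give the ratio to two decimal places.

Working in km (1 km = 1000 m; k in km⁻¹ = k in m⁻¹ × 1000):
n(d₁)/n(d₂) = e^(−k·d₁)/e^(−k·d₂) = e^{k(d₂−d₁)}
= exp(0.52 × 3.6) = exp(1.872) = 6.5013

6.50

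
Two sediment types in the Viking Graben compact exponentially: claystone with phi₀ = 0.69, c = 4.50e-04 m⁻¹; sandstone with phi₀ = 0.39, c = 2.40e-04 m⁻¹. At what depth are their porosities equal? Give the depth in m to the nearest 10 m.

2720 m

Working in km (1 km = 1000 m; c in km⁻¹ = c in m⁻¹ × 1000):
Set phi₀ₐ e^(−cₐz) = phi₀ᵦ e^(−cᵦz) ⇒ ln(phi₀ₐ/phi₀ᵦ) = (cₐ − cᵦ)·z
z = ln(0.69/0.39) / (0.45 − 0.24) = 0.5705 / 0.21 = 2.717 km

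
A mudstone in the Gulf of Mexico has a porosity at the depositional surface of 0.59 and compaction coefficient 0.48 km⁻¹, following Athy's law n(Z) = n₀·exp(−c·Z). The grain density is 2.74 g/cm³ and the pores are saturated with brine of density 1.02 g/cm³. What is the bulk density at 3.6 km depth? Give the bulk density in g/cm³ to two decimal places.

2.56 g/cm³

Porosity at depth: n = 0.59·exp(−0.48×3.6) = 0.59×0.1776 = 0.1048
Bulk density: ρ_b = (1−n)ρ_g + n·ρ_f = 0.8952×2.74 + 0.1048×1.02
       = 2.453 + 0.107 = 2.560 g/cm³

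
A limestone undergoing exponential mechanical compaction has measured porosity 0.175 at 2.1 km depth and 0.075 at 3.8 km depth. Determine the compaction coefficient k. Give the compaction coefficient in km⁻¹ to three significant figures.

Athy: phi(z) = phi₀ e^(−kz) ⇒ phi₁/phi₂ = e^{k(z₂−z₁)} ⇒ k = ln(phi₁/phi₂)/(z₂−z₁)
k = ln(0.175/0.075) / (3.8 − 2.1) = ln(2.333) / 1.7 = 0.8473 / 1.7 = 0.4984 km⁻¹

0.498 km⁻¹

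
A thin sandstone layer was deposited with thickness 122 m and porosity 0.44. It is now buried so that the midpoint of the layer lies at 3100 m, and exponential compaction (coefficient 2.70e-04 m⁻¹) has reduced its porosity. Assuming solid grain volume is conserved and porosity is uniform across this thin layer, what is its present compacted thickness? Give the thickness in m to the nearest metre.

84 m

Working in km (1 km = 1000 m; β in km⁻¹ = β in m⁻¹ × 1000):
Porosity at 3.1 km: φ = 0.44·exp(−0.27×3.1) = 0.1905
Solid-volume conservation: h(1−φ) = h₀(1−φ₀) ⇒ h = h₀·(1−φ₀)/(1−φ)
h = 0.122 × (1 − 0.44)/(1 − 0.1905) = 0.122 × 0.6918 = 0.0844 km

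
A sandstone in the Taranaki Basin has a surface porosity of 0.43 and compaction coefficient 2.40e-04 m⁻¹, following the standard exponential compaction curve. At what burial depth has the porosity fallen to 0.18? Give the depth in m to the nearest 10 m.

Working in km (1 km = 1000 m; β in km⁻¹ = β in m⁻¹ × 1000):
Invert Athy's law: d = ln(n₀/n) / β
d = ln(0.43/0.18) / 0.24 = ln(2.389) / 0.24 = 0.8708 / 0.24 = 3.628 km

3630 m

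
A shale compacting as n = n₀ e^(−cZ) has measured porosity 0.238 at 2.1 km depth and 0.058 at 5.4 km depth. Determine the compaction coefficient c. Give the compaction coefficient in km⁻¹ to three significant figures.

0.428 km⁻¹

Athy: n(Z) = n₀ e^(−cZ) ⇒ n₁/n₂ = e^{c(Z₂−Z₁)} ⇒ c = ln(n₁/n₂)/(Z₂−Z₁)
c = ln(0.238/0.058) / (5.4 − 2.1) = ln(4.103) / 3.3 = 1.4118 / 3.3 = 0.4278 km⁻¹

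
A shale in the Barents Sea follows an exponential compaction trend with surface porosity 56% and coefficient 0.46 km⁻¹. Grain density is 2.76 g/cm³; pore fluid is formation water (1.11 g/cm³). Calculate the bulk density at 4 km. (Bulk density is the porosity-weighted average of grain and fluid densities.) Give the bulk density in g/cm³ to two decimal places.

2.61 g/cm³

Porosity at depth: n = 0.56·exp(−0.46×4) = 0.56×0.1588 = 0.0889
Bulk density: ρ_b = (1−n)ρ_g + n·ρ_f = 0.9111×2.76 + 0.0889×1.11
       = 2.515 + 0.099 = 2.613 g/cm³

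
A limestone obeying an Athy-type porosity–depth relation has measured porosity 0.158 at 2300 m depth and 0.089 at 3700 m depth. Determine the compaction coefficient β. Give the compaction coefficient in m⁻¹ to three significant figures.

Working in km (1 km = 1000 m; β in km⁻¹ = β in m⁻¹ × 1000):
Athy: φ(Z) = φ₀ e^(−βZ) ⇒ φ₁/φ₂ = e^{β(Z₂−Z₁)} ⇒ β = ln(φ₁/φ₂)/(Z₂−Z₁)
β = ln(0.158/0.089) / (3.7 − 2.3) = ln(1.775) / 1.4 = 0.5740 / 1.4 = 0.41 km⁻¹

0.000410 m⁻¹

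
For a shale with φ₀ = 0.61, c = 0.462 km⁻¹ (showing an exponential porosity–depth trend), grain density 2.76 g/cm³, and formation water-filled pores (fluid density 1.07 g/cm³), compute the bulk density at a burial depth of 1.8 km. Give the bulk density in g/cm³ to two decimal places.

2.31 g/cm³

Porosity at depth: φ = 0.61·exp(−0.462×1.8) = 0.61×0.4354 = 0.2656
Bulk density: ρ_b = (1−φ)ρ_g + φ·ρ_f = 0.7344×2.76 + 0.2656×1.07
       = 2.027 + 0.284 = 2.311 g/cm³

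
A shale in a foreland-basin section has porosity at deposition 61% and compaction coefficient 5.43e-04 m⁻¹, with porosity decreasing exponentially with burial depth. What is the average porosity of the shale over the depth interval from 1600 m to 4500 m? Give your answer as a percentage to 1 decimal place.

Working in km (1 km = 1000 m; c in km⁻¹ = c in m⁻¹ × 1000):
⟨n⟩ = (1/(z₂−z₁)) ∫ n₀ e^(−cz) dz = n₀·(e^(−c·z₁) − e^(−c·z₂)) / (c·(z₂−z₁))
e^(−0.543×1.6) = 0.4195; e^(−0.543×4.5) = 0.0869
⟨n⟩ = 0.61 × (0.4195 − 0.0869) / (0.543 × 2.9) = 0.61 × 0.2112 = 0.1288

12.9%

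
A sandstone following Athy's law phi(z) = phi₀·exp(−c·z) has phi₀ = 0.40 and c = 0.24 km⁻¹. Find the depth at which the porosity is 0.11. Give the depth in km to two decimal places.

5.38 km

Invert Athy's law: z = ln(phi₀/phi) / c
z = ln(0.4/0.11) / 0.24 = ln(3.636) / 0.24 = 1.2910 / 0.24 = 5.379 km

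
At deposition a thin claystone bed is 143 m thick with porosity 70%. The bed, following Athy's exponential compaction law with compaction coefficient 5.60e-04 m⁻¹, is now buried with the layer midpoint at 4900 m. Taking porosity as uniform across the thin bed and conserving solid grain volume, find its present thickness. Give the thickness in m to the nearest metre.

Working in km (1 km = 1000 m; β in km⁻¹ = β in m⁻¹ × 1000):
Porosity at 4.9 km: n = 0.7·exp(−0.56×4.9) = 0.0450
Solid-volume conservation: h(1−n) = h₀(1−n₀) ⇒ h = h₀·(1−n₀)/(1−n)
h = 0.143 × (1 − 0.7)/(1 − 0.0450) = 0.143 × 0.3141 = 0.0449 km

45 m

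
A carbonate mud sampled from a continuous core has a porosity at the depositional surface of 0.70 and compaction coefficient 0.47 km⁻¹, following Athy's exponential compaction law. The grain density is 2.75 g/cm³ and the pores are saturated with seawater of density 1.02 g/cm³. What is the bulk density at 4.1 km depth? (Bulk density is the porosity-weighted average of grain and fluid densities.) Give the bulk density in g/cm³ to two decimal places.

Porosity at depth: phi = 0.7·exp(−0.47×4.1) = 0.7×0.1456 = 0.1019
Bulk density: ρ_b = (1−phi)ρ_g + phi·ρ_f = 0.8981×2.75 + 0.1019×1.02
       = 2.470 + 0.104 = 2.574 g/cm³

2.57 g/cm³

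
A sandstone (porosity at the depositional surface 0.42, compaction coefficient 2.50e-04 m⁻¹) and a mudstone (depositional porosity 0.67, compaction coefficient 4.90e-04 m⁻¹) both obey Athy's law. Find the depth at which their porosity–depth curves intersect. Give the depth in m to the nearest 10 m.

Working in km (1 km = 1000 m; β in km⁻¹ = β in m⁻¹ × 1000):
Set phi₀ₐ e^(−βₐd) = phi₀ᵦ e^(−βᵦd) ⇒ ln(phi₀ₐ/phi₀ᵦ) = (βₐ − βᵦ)·d
d = ln(0.42/0.67) / (0.25 − 0.49) = -0.4670 / -0.24 = 1.946 km

1950 m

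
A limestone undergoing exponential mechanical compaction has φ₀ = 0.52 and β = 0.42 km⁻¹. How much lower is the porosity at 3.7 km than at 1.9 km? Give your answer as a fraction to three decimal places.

φ(1.9) = 0.52·e^(−0.42×1.9) = 0.2341
φ(3.7) = 0.52·e^(−0.42×3.7) = 0.1099
Δφ = 0.2341 − 0.1099 = 0.1242

0.124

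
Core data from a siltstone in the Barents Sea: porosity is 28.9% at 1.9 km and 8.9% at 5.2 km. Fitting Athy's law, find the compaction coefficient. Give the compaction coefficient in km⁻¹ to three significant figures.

Athy: phi(z) = phi₀ e^(−cz) ⇒ phi₁/phi₂ = e^{c(z₂−z₁)} ⇒ c = ln(phi₁/phi₂)/(z₂−z₁)
c = ln(0.289/0.089) / (5.2 − 1.9) = ln(3.247) / 3.3 = 1.1778 / 3.3 = 0.3569 km⁻¹

0.357 km⁻¹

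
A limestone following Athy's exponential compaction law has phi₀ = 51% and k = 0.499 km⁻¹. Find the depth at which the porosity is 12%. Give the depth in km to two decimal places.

2.90 km

Invert Athy's law: d = ln(phi₀/phi) / k
d = ln(0.51/0.12) / 0.499 = ln(4.25) / 0.499 = 1.4469 / 0.499 = 2.900 km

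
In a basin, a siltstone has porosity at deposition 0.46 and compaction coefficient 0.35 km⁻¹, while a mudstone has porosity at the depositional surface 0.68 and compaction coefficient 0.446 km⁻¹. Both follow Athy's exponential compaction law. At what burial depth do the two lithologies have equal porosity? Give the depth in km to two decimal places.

Set phi₀ₐ e^(−kₐd) = phi₀ᵦ e^(−kᵦd) ⇒ ln(phi₀ₐ/phi₀ᵦ) = (kₐ − kᵦ)·d
d = ln(0.46/0.68) / (0.35 − 0.446) = -0.3909 / -0.096 = 4.072 km

4.07 km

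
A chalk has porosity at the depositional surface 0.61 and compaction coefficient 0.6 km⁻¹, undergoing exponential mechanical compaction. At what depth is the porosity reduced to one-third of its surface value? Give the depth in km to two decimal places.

phi/phi₀ = 1/3 ⇒ exp(−β·z) = 1/3 ⇒ z = ln(3) / β
z = 1.0986 / 0.6 = 1.831 km

1.83 km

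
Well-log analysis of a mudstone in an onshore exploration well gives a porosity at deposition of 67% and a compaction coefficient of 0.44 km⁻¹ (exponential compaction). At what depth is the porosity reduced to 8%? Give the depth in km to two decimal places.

Invert Athy's law: d = ln(n₀/n) / β
d = ln(0.67/0.08) / 0.44 = ln(8.375) / 0.44 = 2.1253 / 0.44 = 4.830 km

4.83 km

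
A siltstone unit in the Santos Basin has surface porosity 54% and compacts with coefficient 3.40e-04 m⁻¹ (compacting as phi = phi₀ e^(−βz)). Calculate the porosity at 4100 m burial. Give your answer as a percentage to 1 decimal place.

Working in km (1 km = 1000 m; β in km⁻¹ = β in m⁻¹ × 1000):
phi = phi₀·exp(−β·z) = 0.54 × exp(−0.34 × 4.1) = 0.54 × exp(−1.394)
  = 0.54 × 0.2481 = 0.1340

13.4%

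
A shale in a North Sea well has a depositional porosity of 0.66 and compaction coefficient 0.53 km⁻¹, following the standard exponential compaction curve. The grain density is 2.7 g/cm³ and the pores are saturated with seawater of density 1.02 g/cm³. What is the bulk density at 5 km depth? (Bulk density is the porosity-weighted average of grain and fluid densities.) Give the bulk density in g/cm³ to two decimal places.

Porosity at depth: n = 0.66·exp(−0.53×5) = 0.66×0.0707 = 0.0466
Bulk density: ρ_b = (1−n)ρ_g + n·ρ_f = 0.9534×2.7 + 0.0466×1.02
       = 2.574 + 0.048 = 2.622 g/cm³

2.62 g/cm³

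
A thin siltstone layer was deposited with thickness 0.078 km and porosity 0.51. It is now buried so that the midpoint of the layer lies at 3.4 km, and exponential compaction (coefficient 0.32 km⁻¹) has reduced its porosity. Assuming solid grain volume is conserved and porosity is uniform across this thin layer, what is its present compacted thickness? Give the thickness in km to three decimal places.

0.046 km

Porosity at 3.4 km: n = 0.51·exp(−0.32×3.4) = 0.1718
Solid-volume conservation: h(1−n) = h₀(1−n₀) ⇒ h = h₀·(1−n₀)/(1−n)
h = 0.078 × (1 − 0.51)/(1 − 0.1718) = 0.078 × 0.5917 = 0.0461 km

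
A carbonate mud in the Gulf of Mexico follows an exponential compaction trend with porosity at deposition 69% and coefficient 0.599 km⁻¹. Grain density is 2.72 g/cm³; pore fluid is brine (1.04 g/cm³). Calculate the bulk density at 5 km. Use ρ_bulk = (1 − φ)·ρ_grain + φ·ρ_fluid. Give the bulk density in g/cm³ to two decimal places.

2.66 g/cm³

Porosity at depth: phi = 0.69·exp(−0.599×5) = 0.69×0.0500 = 0.0345
Bulk density: ρ_b = (1−phi)ρ_g + phi·ρ_f = 0.9655×2.72 + 0.0345×1.04
       = 2.626 + 0.036 = 2.662 g/cm³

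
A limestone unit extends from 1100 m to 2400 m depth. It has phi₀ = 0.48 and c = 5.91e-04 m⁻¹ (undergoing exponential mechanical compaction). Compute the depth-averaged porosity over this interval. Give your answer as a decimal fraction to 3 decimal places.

0.175

Working in km (1 km = 1000 m; c in km⁻¹ = c in m⁻¹ × 1000):
⟨phi⟩ = (1/(z₂−z₁)) ∫ phi₀ e^(−cz) dz = phi₀·(e^(−c·z₁) − e^(−c·z₂)) / (c·(z₂−z₁))
e^(−0.591×1.1) = 0.5220; e^(−0.591×2.4) = 0.2421
⟨phi⟩ = 0.48 × (0.5220 − 0.2421) / (0.591 × 1.3) = 0.48 × 0.3643 = 0.1749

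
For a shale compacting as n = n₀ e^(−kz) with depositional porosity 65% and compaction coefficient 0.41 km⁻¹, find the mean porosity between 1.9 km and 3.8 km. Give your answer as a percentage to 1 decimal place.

20.7%

⟨n⟩ = (1/(z₂−z₁)) ∫ n₀ e^(−kz) dz = n₀·(e^(−k·z₁) − e^(−k·z₂)) / (k·(z₂−z₁))
e^(−0.41×1.9) = 0.4589; e^(−0.41×3.8) = 0.2106
⟨n⟩ = 0.65 × (0.4589 − 0.2106) / (0.41 × 1.9) = 0.65 × 0.3188 = 0.2072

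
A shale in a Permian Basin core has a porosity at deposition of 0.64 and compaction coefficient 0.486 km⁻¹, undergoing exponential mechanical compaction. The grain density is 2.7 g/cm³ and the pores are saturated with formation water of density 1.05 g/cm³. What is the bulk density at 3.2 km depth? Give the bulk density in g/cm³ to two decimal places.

2.48 g/cm³

Porosity at depth: phi = 0.64·exp(−0.486×3.2) = 0.64×0.2111 = 0.1351
Bulk density: ρ_b = (1−phi)ρ_g + phi·ρ_f = 0.8649×2.7 + 0.1351×1.05
       = 2.335 + 0.142 = 2.477 g/cm³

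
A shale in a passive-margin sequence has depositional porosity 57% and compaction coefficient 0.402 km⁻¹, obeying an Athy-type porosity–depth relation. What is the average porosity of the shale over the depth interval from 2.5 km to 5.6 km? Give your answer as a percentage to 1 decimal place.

11.9%

⟨phi⟩ = (1/(d₂−d₁)) ∫ phi₀ e^(−cd) dd = phi₀·(e^(−c·d₁) − e^(−c·d₂)) / (c·(d₂−d₁))
e^(−0.402×2.5) = 0.3660; e^(−0.402×5.6) = 0.1053
⟨phi⟩ = 0.57 × (0.3660 − 0.1053) / (0.402 × 3.1) = 0.57 × 0.2093 = 0.1193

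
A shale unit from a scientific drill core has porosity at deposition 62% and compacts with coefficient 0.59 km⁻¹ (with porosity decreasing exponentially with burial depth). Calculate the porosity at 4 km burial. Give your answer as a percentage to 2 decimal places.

φ = φ₀·exp(−k·Z) = 0.62 × exp(−0.59 × 4) = 0.62 × exp(−2.36)
  = 0.62 × 0.0944 = 0.0585

5.85%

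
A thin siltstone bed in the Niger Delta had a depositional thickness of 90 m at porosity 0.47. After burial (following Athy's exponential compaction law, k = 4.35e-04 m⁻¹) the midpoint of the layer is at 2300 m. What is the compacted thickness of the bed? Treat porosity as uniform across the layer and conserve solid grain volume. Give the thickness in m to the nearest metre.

58 m

Working in km (1 km = 1000 m; k in km⁻¹ = k in m⁻¹ × 1000):
Porosity at 2.3 km: n = 0.47·exp(−0.435×2.3) = 0.1728
Solid-volume conservation: h(1−n) = h₀(1−n₀) ⇒ h = h₀·(1−n₀)/(1−n)
h = 0.09 × (1 − 0.47)/(1 − 0.1728) = 0.09 × 0.6407 = 0.0577 km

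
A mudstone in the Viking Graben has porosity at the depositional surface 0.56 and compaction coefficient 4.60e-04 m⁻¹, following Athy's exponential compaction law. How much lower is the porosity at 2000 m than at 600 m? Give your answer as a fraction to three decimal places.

Working in km (1 km = 1000 m; k in km⁻¹ = k in m⁻¹ × 1000):
φ(0.6) = 0.56·e^(−0.46×0.6) = 0.4249
φ(2) = 0.56·e^(−0.46×2) = 0.2232
Δφ = 0.4249 − 0.2232 = 0.2018

0.202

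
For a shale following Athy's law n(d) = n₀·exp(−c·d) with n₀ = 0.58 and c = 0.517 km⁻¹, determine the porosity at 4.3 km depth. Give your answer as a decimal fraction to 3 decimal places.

0.063

n = n₀·exp(−c·d) = 0.58 × exp(−0.517 × 4.3) = 0.58 × exp(−2.223)
  = 0.58 × 0.1083 = 0.0628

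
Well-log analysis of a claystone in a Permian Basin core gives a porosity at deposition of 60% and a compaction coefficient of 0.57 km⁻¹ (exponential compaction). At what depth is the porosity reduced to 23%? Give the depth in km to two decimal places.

1.68 km

Invert Athy's law: d = ln(n₀/n) / k
d = ln(0.6/0.23) / 0.57 = ln(2.609) / 0.57 = 0.9589 / 0.57 = 1.682 km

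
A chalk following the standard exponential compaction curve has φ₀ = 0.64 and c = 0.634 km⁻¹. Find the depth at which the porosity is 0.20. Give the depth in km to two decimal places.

Invert Athy's law: z = ln(φ₀/φ) / c
z = ln(0.64/0.2) / 0.634 = ln(3.2) / 0.634 = 1.1632 / 0.634 = 1.835 km

1.83 km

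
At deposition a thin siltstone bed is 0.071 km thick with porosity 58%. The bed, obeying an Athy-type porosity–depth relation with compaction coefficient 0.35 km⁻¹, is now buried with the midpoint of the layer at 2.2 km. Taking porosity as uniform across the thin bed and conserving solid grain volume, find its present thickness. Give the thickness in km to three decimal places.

Porosity at 2.2 km: n = 0.58·exp(−0.35×2.2) = 0.2685
Solid-volume conservation: h(1−n) = h₀(1−n₀) ⇒ h = h₀·(1−n₀)/(1−n)
h = 0.071 × (1 − 0.58)/(1 − 0.2685) = 0.071 × 0.5742 = 0.0408 km

0.041 km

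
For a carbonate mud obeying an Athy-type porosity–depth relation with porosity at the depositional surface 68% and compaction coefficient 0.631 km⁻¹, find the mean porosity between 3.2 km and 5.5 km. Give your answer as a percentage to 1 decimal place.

4.8%

⟨n⟩ = (1/(d₂−d₁)) ∫ n₀ e^(−βd) dd = n₀·(e^(−β·d₁) − e^(−β·d₂)) / (β·(d₂−d₁))
e^(−0.631×3.2) = 0.1328; e^(−0.631×5.5) = 0.0311
⟨n⟩ = 0.68 × (0.1328 − 0.0311) / (0.631 × 2.3) = 0.68 × 0.0700 = 0.0476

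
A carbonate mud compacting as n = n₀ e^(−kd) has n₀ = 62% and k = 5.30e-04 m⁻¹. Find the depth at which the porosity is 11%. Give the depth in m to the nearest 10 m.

3260 m

Working in km (1 km = 1000 m; k in km⁻¹ = k in m⁻¹ × 1000):
Invert Athy's law: d = ln(n₀/n) / k
d = ln(0.62/0.11) / 0.53 = ln(5.636) / 0.53 = 1.7292 / 0.53 = 3.263 km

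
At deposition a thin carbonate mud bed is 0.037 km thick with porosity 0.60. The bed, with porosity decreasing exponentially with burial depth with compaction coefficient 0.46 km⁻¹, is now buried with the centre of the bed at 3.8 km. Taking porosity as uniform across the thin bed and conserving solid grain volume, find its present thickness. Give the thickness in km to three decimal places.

0.017 km

Porosity at 3.8 km: n = 0.6·exp(−0.46×3.8) = 0.1045
Solid-volume conservation: h(1−n) = h₀(1−n₀) ⇒ h = h₀·(1−n₀)/(1−n)
h = 0.037 × (1 − 0.6)/(1 − 0.1045) = 0.037 × 0.4467 = 0.0165 km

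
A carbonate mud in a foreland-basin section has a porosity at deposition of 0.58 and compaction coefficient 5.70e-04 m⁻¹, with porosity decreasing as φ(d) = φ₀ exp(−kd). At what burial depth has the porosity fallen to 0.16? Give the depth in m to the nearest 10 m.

Working in km (1 km = 1000 m; k in km⁻¹ = k in m⁻¹ × 1000):
Invert Athy's law: d = ln(φ₀/φ) / k
d = ln(0.58/0.16) / 0.57 = ln(3.625) / 0.57 = 1.2879 / 0.57 = 2.259 km

2260 m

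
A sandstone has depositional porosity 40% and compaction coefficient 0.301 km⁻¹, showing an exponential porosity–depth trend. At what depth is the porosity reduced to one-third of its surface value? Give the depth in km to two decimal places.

3.65 km

φ/φ₀ = 1/3 ⇒ exp(−k·d) = 1/3 ⇒ d = ln(3) / k
d = 1.0986 / 0.301 = 3.650 km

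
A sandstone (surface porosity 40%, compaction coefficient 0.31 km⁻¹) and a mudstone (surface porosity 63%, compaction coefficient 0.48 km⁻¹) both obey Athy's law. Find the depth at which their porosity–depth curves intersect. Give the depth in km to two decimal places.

2.67 km

Set phi₀ₐ e^(−kₐd) = phi₀ᵦ e^(−kᵦd) ⇒ ln(phi₀ₐ/phi₀ᵦ) = (kₐ − kᵦ)·d
d = ln(0.4/0.63) / (0.31 − 0.48) = -0.4543 / -0.17 = 2.672 km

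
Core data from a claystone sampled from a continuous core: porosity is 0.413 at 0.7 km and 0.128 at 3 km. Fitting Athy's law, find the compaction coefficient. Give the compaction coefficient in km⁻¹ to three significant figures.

Athy: φ(z) = φ₀ e^(−kz) ⇒ φ₁/φ₂ = e^{k(z₂−z₁)} ⇒ k = ln(φ₁/φ₂)/(z₂−z₁)
k = ln(0.413/0.128) / (3 − 0.7) = ln(3.227) / 2.3 = 1.1714 / 2.3 = 0.5093 km⁻¹

0.509 km⁻¹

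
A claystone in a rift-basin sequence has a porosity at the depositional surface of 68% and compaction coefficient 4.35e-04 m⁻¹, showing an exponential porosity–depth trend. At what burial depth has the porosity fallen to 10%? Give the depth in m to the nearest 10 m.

4410 m

Working in km (1 km = 1000 m; β in km⁻¹ = β in m⁻¹ × 1000):
Invert Athy's law: d = ln(n₀/n) / β
d = ln(0.68/0.1) / 0.435 = ln(6.8) / 0.435 = 1.9169 / 0.435 = 4.407 km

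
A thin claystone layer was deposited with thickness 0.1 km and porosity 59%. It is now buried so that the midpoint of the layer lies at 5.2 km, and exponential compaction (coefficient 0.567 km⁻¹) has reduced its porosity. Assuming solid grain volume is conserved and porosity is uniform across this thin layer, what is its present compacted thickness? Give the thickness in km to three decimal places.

Porosity at 5.2 km: phi = 0.59·exp(−0.567×5.2) = 0.0309
Solid-volume conservation: h(1−phi) = h₀(1−phi₀) ⇒ h = h₀·(1−phi₀)/(1−phi)
h = 0.1 × (1 − 0.59)/(1 − 0.0309) = 0.1 × 0.4231 = 0.0423 km

0.042 km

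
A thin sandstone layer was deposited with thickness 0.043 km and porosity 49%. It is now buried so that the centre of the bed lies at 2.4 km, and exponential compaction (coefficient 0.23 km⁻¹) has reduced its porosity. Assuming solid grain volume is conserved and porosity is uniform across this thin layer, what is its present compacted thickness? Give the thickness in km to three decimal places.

0.031 km

Porosity at 2.4 km: φ = 0.49·exp(−0.23×2.4) = 0.2821
Solid-volume conservation: h(1−φ) = h₀(1−φ₀) ⇒ h = h₀·(1−φ₀)/(1−φ)
h = 0.043 × (1 − 0.49)/(1 − 0.2821) = 0.043 × 0.7104 = 0.0305 km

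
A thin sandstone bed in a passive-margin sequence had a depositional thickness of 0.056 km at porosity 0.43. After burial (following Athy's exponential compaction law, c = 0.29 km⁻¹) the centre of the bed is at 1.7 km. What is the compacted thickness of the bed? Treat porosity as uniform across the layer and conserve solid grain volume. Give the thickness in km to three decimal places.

Porosity at 1.7 km: phi = 0.43·exp(−0.29×1.7) = 0.2626
Solid-volume conservation: h(1−phi) = h₀(1−phi₀) ⇒ h = h₀·(1−phi₀)/(1−phi)
h = 0.056 × (1 − 0.43)/(1 − 0.2626) = 0.056 × 0.7730 = 0.0433 km

0.043 km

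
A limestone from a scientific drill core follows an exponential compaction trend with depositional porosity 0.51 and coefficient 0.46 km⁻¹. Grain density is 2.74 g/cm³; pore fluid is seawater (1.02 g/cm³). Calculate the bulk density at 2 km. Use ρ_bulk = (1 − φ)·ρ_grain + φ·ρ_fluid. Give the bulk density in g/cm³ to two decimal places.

2.39 g/cm³

Porosity at depth: φ = 0.51·exp(−0.46×2) = 0.51×0.3985 = 0.2032
Bulk density: ρ_b = (1−φ)ρ_g + φ·ρ_f = 0.7968×2.74 + 0.2032×1.02
       = 2.183 + 0.207 = 2.390 g/cm³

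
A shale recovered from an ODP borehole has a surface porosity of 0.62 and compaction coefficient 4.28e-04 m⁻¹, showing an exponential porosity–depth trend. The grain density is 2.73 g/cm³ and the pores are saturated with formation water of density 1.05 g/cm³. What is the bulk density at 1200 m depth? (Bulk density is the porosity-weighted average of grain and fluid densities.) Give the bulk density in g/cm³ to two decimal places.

Working in km (1 km = 1000 m; β in km⁻¹ = β in m⁻¹ × 1000):
Porosity at depth: phi = 0.62·exp(−0.428×1.2) = 0.62×0.5983 = 0.3710
Bulk density: ρ_b = (1−phi)ρ_g + phi·ρ_f = 0.6290×2.73 + 0.3710×1.05
       = 1.717 + 0.390 = 2.107 g/cm³

2.11 g/cm³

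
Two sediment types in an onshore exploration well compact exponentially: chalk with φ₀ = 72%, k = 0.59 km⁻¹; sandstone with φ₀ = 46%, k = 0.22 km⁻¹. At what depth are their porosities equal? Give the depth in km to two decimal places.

Set φ₀ₐ e^(−kₐZ) = φ₀ᵦ e^(−kᵦZ) ⇒ ln(φ₀ₐ/φ₀ᵦ) = (kₐ − kᵦ)·Z
Z = ln(0.72/0.46) / (0.59 − 0.22) = 0.4480 / 0.37 = 1.211 km

1.21 km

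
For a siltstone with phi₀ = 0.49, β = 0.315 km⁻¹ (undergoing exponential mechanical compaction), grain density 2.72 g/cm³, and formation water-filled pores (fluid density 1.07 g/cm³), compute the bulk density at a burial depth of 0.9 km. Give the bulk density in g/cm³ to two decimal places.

2.11 g/cm³

Porosity at depth: phi = 0.49·exp(−0.315×0.9) = 0.49×0.7531 = 0.3690
Bulk density: ρ_b = (1−phi)ρ_g + phi·ρ_f = 0.6310×2.72 + 0.3690×1.07
       = 1.716 + 0.395 = 2.111 g/cm³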